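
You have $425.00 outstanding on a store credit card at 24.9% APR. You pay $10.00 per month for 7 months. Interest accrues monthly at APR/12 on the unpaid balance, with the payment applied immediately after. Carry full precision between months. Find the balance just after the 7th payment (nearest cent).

$416.20

Monthly rate r = 24.9%/12 = 2.075% = 0.02075.
Each month: B ← B·(1+r) − $10.00.
Month 1: interest $8.82; balance after payment $423.82.
Month 2: interest $8.79; balance after payment $422.61.
Month 3: interest $8.77; balance after payment $421.38.
Month 4: interest $8.74; balance after payment $420.13.
Month 5: interest $8.72; balance after payment $418.84.
Month 6: interest $8.69; balance after payment $417.53.
Month 7: interest $8.66; balance after payment $416.20.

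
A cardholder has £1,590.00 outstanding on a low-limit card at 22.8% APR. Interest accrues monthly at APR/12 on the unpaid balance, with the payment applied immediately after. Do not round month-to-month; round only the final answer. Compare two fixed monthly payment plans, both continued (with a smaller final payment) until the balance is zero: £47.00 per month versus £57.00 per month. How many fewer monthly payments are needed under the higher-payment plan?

14 fewer payments

Monthly rate r = 22.8%/12 = 1.9% = 0.019.
At £47.00/mo: n = ⌈−ln(1 − rB₀/P)/ln(1+r)⌉ = 55 payments (last £32.53); total interest = total paid − £1,590.00 = £980.53.
At £57.00/mo: 41 payments (last £6.57); total interest £696.57.
Payments saved = 55 − 41 = 14.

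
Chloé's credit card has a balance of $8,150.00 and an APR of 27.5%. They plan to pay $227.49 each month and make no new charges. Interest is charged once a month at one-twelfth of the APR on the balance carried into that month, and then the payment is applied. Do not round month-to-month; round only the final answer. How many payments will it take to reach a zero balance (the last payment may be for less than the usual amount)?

Monthly rate r = 27.5%/12 = 2.29167% = 0.0229167.
Recurrence: B ← B·(1+r) − $227.49.
Month 1: interest $186.77; balance after payment $8,109.28.
Month 2: interest $185.84; balance after payment $8,067.63.
Closed form: n = −ln(1 − rB₀/P)/ln(1+r) = −ln(0.17899)/ln(1.02292) ≈ 75.929, so the balance reaches zero during payment 76.

76 months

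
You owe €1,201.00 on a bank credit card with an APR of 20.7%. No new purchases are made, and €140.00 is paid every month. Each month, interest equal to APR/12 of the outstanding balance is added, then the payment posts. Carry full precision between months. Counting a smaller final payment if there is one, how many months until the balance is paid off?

Monthly rate r = 20.7%/12 = 1.725% = 0.01725.
Recurrence: B ← B·(1+r) − €140.00.
Month 1: interest €20.72; balance after payment €1,081.72.
Month 2: interest €18.66; balance after payment €960.38.
Closed form: n = −ln(1 − rB₀/P)/ln(1+r) = −ln(0.85202)/ln(1.01725) ≈ 9.364, so the balance reaches zero during payment 10.

10 payments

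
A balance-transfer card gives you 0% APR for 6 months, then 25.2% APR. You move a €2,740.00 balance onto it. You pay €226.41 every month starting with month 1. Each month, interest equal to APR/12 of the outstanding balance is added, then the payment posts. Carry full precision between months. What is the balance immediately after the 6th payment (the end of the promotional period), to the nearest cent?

€1,381.54

Promo months 1–6 at r₀ = 0%/12 = 0; months 7+ at r₁ = 25.2%/12 = 0.021.
After month 6 (no interest yet): B = €2,740.00 − 6·€226.41 = €1,381.54.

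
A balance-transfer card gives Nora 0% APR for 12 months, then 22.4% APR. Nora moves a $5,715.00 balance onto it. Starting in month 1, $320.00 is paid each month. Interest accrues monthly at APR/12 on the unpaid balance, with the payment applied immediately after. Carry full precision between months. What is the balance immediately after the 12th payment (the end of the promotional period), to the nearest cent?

Promo months 1–12 at r₀ = 0%/12 = 0; months 13+ at r₁ = 22.4%/12 = 0.0186667.
After month 12 (no interest yet): B = $5,715.00 − 12·$320.00 = $1,875.00.

$1,875.00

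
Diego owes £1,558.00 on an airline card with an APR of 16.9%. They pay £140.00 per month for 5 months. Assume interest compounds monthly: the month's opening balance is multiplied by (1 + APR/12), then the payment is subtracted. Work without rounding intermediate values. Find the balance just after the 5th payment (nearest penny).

Monthly rate r = 16.9%/12 = 1.40833% = 0.0140833.
Each month: B ← B·(1+r) − £140.00.
Month 1: interest £21.94; balance after payment £1,439.94.
Month 2: interest £20.28; balance after payment £1,320.22.
Month 3: interest £18.59; balance after payment £1,198.81.
Month 4: interest £16.88; balance after payment £1,075.70.
Month 5: interest £15.15; balance after payment £950.85.

£950.85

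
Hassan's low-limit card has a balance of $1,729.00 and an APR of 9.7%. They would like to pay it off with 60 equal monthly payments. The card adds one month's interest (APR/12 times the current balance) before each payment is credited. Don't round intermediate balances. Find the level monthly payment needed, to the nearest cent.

$36.48

Monthly rate r = 9.7%/12 = 0.808333% = 0.00808333.
Level-payment amortization: P = B₀·r / (1 − (1+r)^(−n)) = 1729.00·0.00808333 / (1 − 1.00808^(−60)).
Denominator 1 − (1+r)^(−60) = 0.383101202.
P = 13.9761 / 0.383101202 ≈ 36.48.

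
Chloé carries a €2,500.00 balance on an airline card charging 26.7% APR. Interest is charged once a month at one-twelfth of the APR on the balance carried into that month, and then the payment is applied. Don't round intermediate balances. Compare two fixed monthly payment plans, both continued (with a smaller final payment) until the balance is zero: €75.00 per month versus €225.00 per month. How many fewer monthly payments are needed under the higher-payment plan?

49 fewer payments

Monthly rate r = 26.7%/12 = 2.225% = 0.02225.
At €75.00/mo: n = ⌈−ln(1 − rB₀/P)/ln(1+r)⌉ = 62 payments (last €38.15); total interest = total paid − €2,500.00 = €2,113.15.
At €225.00/mo: 13 payments (last €203.80); total interest €403.80.
Payments saved = 62 − 13 = 49.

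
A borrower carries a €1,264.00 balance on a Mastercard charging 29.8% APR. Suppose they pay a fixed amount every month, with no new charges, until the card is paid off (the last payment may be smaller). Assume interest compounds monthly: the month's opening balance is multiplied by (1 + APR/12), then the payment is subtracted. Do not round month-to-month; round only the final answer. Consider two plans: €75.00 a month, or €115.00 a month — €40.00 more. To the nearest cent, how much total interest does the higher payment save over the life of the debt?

€163.41

Monthly rate r = 29.8%/12 = 2.48333% = 0.0248333.
At €75.00/mo: n = ⌈−ln(1 − rB₀/P)/ln(1+r)⌉ = 23 payments (last €7.81); total interest = total paid − €1,264.00 = €393.81.
At €115.00/mo: 13 payments (last €114.40); total interest €230.40.
Interest saved = €393.81 − €230.40 = €163.41.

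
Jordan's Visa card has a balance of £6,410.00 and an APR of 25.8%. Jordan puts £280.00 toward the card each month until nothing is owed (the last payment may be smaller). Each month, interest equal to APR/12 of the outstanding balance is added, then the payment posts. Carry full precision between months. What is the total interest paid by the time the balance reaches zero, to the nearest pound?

Monthly rate r = 25.8%/12 = 2.15% = 0.0215.
Payoff takes n = ⌈−ln(1 − rB₀/P)/ln(1+r)⌉ = ⌈31.857⌉ = 32 payments; the last is £240.25.
Total paid = 31·£280.00 + £240.25 = £8,920.25.
Total interest = total paid − principal = £8,920.25 − £6,410.00 = £2,510.25.

£2,510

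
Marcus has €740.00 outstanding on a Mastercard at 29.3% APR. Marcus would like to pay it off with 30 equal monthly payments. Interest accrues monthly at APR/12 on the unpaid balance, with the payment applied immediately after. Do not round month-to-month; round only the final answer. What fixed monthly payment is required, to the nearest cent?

€35.08

Monthly rate r = 29.3%/12 = 2.44167% = 0.0244167.
Level-payment amortization: P = B₀·r / (1 − (1+r)^(−n)) = 740.00·0.0244167 / (1 − 1.02442^(−30)).
Denominator 1 − (1+r)^(−30) = 0.515045568.
P = 18.0683 / 0.515045568 ≈ 35.08.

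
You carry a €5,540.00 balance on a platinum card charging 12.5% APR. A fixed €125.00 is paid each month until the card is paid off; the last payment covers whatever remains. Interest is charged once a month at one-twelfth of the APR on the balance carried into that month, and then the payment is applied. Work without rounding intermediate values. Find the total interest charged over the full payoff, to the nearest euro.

Monthly rate r = 12.5%/12 = 1.04167% = 0.0104167.
Payoff takes n = ⌈−ln(1 − rB₀/P)/ln(1+r)⌉ = ⌈59.760⌉ = 60 payments; the last is €95.08.
Total paid = 59·€125.00 + €95.08 = €7,470.08.
Total interest = total paid − principal = €7,470.08 − €5,540.00 = €1,930.08.

€1,930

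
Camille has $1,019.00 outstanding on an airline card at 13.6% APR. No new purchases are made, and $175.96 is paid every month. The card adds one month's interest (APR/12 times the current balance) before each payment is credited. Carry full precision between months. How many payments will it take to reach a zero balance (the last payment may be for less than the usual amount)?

Monthly rate r = 13.6%/12 = 1.13333% = 0.0113333.
Recurrence: B ← B·(1+r) − $175.96.
Month 1: interest $11.55; balance after payment $854.59.
Month 2: interest $9.69; balance after payment $688.31.
Closed form: n = −ln(1 − rB₀/P)/ln(1+r) = −ln(0.93437)/ln(1.01133) ≈ 6.024, so the balance reaches zero during payment 7.

7 months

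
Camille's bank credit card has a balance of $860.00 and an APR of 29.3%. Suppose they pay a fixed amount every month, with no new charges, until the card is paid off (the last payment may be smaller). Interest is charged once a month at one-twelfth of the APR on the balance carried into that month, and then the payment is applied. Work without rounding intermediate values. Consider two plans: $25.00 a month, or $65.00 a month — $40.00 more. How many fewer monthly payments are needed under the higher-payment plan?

Monthly rate r = 29.3%/12 = 2.44167% = 0.0244167.
At $25.00/mo: n = ⌈−ln(1 − rB₀/P)/ln(1+r)⌉ = 76 payments (last $23.76); total interest = total paid − $860.00 = $1,038.76.
At $65.00/mo: 17 payments (last $11.39); total interest $191.39.
Payments saved = 76 − 17 = 59.

59 fewer payments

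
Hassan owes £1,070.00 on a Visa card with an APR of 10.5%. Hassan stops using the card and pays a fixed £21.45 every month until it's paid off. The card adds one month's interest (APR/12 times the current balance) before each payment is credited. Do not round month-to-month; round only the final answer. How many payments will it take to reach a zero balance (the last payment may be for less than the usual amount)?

Monthly rate r = 10.5%/12 = 0.875% = 0.00875.
Recurrence: B ← B·(1+r) − £21.45.
Month 1: interest £9.36; balance after payment £1,057.91.
Month 2: interest £9.26; balance after payment £1,045.72.
Closed form: n = −ln(1 − rB₀/P)/ln(1+r) = −ln(0.56352)/ln(1.00875) ≈ 65.835, so the balance reaches zero during payment 66.

66 payments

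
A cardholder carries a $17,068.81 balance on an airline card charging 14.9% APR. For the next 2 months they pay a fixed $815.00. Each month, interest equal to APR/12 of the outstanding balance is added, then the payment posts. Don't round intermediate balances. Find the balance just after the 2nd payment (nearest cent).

$15,855.20

Monthly rate r = 14.9%/12 = 1.24167% = 0.0124167.
Each month: B ← B·(1+r) − $815.00.
Month 1: interest $211.94; balance after payment $16,465.75.
Month 2: interest $204.45; balance after payment $15,855.20.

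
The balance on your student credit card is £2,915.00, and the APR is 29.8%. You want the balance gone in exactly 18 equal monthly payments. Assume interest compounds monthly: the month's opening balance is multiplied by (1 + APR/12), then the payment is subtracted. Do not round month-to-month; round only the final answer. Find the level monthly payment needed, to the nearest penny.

Monthly rate r = 29.8%/12 = 2.48333% = 0.0248333.
Level-payment amortization: P = B₀·r / (1 − (1+r)^(−n)) = 2915.00·0.0248333 / (1 − 1.02483^(−18)).
Denominator 1 − (1+r)^(−18) = 0.356954606.
P = 72.3892 / 0.356954606 ≈ 202.80.

£202.80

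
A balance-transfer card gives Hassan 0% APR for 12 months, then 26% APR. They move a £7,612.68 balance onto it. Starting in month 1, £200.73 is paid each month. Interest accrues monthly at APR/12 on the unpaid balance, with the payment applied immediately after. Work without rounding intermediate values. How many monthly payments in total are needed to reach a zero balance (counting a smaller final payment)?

51 payments

Promo months 1–12 at r₀ = 0%/12 = 0; months 13+ at r₁ = 26%/12 = 0.0216667.
After month 12 (no interest yet): B = £7,612.68 − 12·£200.73 = £5,203.92.
Then at r₁ with £200.73/mo: n₂ = −ln(1 − r₁·B/P)/ln(1+r₁) ≈ 38.48 → 39 more payments.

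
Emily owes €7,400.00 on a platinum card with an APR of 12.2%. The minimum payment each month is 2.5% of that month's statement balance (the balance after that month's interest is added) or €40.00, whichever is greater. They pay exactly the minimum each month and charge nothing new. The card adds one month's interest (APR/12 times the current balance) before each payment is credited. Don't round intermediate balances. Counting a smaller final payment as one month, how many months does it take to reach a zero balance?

153 months

Monthly rate r = 12.2%/12 = 1.01667% = 0.0101667.
While 2.5% of the post-interest balance exceeds €40.00, each month B ← (B·(1+r))·(1 − 0.025), i.e. B shrinks by the factor (1+r)·0.975 = 0.98491.
This holds for months 1–102. Entering month 103 the balance is €1,569.61; 2.5% of the post-interest balance is now below €40.00, so the flat €40.00 minimum applies from here.
From month 103 a fixed €40.00 at rate r clears €1,569.61 in 51 more payments. Total: 102 + 51 = 153 months.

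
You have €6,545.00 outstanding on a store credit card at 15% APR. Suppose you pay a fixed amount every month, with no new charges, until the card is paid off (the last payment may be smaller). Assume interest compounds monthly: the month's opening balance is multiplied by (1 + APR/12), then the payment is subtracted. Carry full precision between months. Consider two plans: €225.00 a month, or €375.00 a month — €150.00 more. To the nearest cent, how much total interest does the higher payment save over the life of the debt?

Monthly rate r = 15%/12 = 1.25% = 0.0125.
At €225.00/mo: n = ⌈−ln(1 − rB₀/P)/ln(1+r)⌉ = 37 payments (last €86.09); total interest = total paid − €6,545.00 = €1,641.09.
At €375.00/mo: 20 payments (last €304.82); total interest €884.82.
Interest saved = €1,641.09 − €884.82 = €756.27.

€756.27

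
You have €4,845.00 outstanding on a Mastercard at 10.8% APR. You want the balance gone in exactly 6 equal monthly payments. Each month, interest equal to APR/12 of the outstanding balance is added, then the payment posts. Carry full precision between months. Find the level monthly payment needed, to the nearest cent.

€833.13

Monthly rate r = 10.8%/12 = 0.9% = 0.009.
Level-payment amortization: P = B₀·r / (1 − (1+r)^(−n)) = 4845.00·0.009 / (1 − 1.009^(−6)).
Denominator 1 − (1+r)^(−6) = 0.052339012.
P = 43.605 / 0.052339012 ≈ 833.13.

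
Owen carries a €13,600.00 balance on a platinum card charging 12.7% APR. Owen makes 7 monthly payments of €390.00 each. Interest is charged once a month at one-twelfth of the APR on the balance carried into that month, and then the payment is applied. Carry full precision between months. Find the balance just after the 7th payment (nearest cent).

€11,821.87

Monthly rate r = 12.7%/12 = 1.05833% = 0.0105833.
Each month: B ← B·(1+r) − €390.00.
Month 1: interest €143.93; balance after payment €13,353.93.
Month 2: interest €141.33; balance after payment €13,105.26.
Month 3: interest €138.70; balance after payment €12,853.96.
Month 4: interest €136.04; balance after payment €12,600.00.
Month 5: interest €133.35; balance after payment €12,343.35.
Month 6: interest €130.63; balance after payment €12,083.98.
Month 7: interest €127.89; balance after payment €11,821.87.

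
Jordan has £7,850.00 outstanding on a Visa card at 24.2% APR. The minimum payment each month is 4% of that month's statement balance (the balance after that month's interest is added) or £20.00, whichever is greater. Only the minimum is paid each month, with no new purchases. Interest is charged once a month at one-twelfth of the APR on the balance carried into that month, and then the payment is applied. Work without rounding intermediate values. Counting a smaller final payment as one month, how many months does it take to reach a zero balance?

Monthly rate r = 24.2%/12 = 2.01667% = 0.0201667.
While 4% of the post-interest balance exceeds £20.00, each month B ← (B·(1+r))·(1 − 0.04), i.e. B shrinks by the factor (1+r)·0.96 = 0.97936.
This holds for months 1–133. Entering month 134 the balance is £490.01; 4% of the post-interest balance is now below £20.00, so the flat £20.00 minimum applies from here.
From month 134 a fixed £20.00 at rate r clears £490.01 in 35 more payments. Total: 133 + 35 = 168 months.

168 months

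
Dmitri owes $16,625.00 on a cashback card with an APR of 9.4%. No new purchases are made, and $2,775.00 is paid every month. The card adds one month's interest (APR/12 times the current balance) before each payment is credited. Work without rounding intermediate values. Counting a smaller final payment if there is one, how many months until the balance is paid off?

Monthly rate r = 9.4%/12 = 0.783333% = 0.00783333.
Recurrence: B ← B·(1+r) − $2,775.00.
Month 1: interest $130.23; balance after payment $13,980.23.
Month 2: interest $109.51; balance after payment $11,314.74.
Closed form: n = −ln(1 − rB₀/P)/ln(1+r) = −ln(0.95307)/ln(1.00783) ≈ 6.160, so the balance reaches zero during payment 7.

7 payments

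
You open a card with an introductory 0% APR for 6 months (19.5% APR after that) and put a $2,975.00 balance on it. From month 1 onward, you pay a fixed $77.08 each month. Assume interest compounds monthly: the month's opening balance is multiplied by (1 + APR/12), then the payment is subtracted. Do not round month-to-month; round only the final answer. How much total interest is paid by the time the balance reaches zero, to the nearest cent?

$1,094.80

Promo months 1–6 at r₀ = 0%/12 = 0; months 7+ at r₁ = 19.5%/12 = 0.01625.
After month 6 (no interest yet): B = $2,975.00 − 6·$77.08 = $2,512.52.
Then at r₁ with $77.08/mo: n₂ = −ln(1 − r₁·B/P)/ln(1+r₁) ≈ 46.80 → 47 more payments.
Total paid = 52·$77.08 + $61.64 = $4,069.80; interest = $4,069.80 − $2,975.00 = $1,094.80.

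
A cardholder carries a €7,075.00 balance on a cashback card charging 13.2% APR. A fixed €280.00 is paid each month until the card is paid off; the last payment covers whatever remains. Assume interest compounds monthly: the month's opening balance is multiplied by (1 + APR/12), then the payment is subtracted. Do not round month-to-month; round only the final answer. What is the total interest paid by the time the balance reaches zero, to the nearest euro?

€1,260

Monthly rate r = 13.2%/12 = 1.1% = 0.011.
Payoff takes n = ⌈−ln(1 − rB₀/P)/ln(1+r)⌉ = ⌈29.768⌉ = 30 payments; the last is €215.21.
Total paid = 29·€280.00 + €215.21 = €8,335.21.
Total interest = total paid − principal = €8,335.21 − €7,075.00 = €1,260.21.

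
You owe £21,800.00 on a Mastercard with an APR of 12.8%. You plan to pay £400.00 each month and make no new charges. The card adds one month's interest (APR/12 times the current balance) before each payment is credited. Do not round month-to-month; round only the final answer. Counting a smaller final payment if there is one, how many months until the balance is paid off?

83 payments

Monthly rate r = 12.8%/12 = 1.06667% = 0.0106667.
Recurrence: B ← B·(1+r) − £400.00.
Month 1: interest £232.53; balance after payment £21,632.53.
Month 2: interest £230.75; balance after payment £21,463.28.
Closed form: n = −ln(1 − rB₀/P)/ln(1+r) = −ln(0.41867)/ln(1.01067) ≈ 82.061, so the balance reaches zero during payment 83.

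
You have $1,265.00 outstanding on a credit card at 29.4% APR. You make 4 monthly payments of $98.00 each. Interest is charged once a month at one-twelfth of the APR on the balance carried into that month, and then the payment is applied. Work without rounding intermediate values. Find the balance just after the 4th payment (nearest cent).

$986.96

Monthly rate r = 29.4%/12 = 2.45% = 0.0245.
Each month: B ← B·(1+r) − $98.00.
Month 1: interest $30.99; balance after payment $1,197.99.
Month 2: interest $29.35; balance after payment $1,129.34.
Month 3: interest $27.67; balance after payment $1,059.01.
Month 4: interest $25.95; balance after payment $986.96.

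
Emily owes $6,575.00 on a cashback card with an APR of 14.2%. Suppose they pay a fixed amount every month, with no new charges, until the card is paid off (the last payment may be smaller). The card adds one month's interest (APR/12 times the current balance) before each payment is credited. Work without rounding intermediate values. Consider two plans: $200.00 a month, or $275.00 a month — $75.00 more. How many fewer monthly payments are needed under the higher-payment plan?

Monthly rate r = 14.2%/12 = 1.18333% = 0.0118333.
At $200.00/mo: n = ⌈−ln(1 − rB₀/P)/ln(1+r)⌉ = 42 payments (last $176.49); total interest = total paid − $6,575.00 = $1,801.49.
At $275.00/mo: 29 payments (last $74.79); total interest $1,199.79.
Payments saved = 42 − 29 = 13.

13 fewer payments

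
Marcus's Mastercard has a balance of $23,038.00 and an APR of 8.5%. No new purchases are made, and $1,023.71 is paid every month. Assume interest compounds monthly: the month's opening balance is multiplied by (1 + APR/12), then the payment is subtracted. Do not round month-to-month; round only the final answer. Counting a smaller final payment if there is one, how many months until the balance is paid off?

25 months

Monthly rate r = 8.5%/12 = 0.708333% = 0.00708333.
Recurrence: B ← B·(1+r) − $1,023.71.
Month 1: interest $163.19; balance after payment $22,177.48.
Month 2: interest $157.09; balance after payment $21,310.86.
Closed form: n = −ln(1 − rB₀/P)/ln(1+r) = −ln(0.84059)/ln(1.00708) ≈ 24.602, so the balance reaches zero during payment 25.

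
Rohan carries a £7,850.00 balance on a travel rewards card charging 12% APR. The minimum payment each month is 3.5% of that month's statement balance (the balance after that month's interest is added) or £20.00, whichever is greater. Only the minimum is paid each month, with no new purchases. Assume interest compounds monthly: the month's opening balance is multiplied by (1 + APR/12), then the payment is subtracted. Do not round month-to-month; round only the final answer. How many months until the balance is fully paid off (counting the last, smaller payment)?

136 months

Monthly rate r = 12%/12 = 1% = 0.01.
While 3.5% of the post-interest balance exceeds £20.00, each month B ← (B·(1+r))·(1 − 0.035), i.e. B shrinks by the factor (1+r)·0.965 = 0.97465.
This holds for months 1–103. Entering month 104 the balance is £557.55; 3.5% of the post-interest balance is now below £20.00, so the flat £20.00 minimum applies from here.
From month 104 a fixed £20.00 at rate r clears £557.55 in 33 more payments. Total: 103 + 33 = 136 months.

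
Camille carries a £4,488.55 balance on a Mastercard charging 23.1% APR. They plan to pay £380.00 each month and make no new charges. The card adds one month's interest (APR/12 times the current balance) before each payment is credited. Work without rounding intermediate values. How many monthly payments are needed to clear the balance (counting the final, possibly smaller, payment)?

Monthly rate r = 23.1%/12 = 1.925% = 0.01925.
Recurrence: B ← B·(1+r) − £380.00.
Month 1: interest £86.40; balance after payment £4,194.95.
Month 2: interest £80.75; balance after payment £3,895.71.
Closed form: n = −ln(1 − rB₀/P)/ln(1+r) = −ln(0.77262)/ln(1.01925) ≈ 13.530, so the balance reaches zero during payment 14.

14 months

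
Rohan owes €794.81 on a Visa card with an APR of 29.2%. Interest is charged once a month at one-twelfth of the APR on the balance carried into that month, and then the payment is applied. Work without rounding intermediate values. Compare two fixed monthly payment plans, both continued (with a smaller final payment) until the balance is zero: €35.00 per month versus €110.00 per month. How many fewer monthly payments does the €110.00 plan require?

25 fewer payments

Monthly rate r = 29.2%/12 = 2.43333% = 0.0243333.
At €35.00/mo: n = ⌈−ln(1 − rB₀/P)/ln(1+r)⌉ = 34 payments (last €15.94); total interest = total paid − €794.81 = €376.13.
At €110.00/mo: 9 payments (last €4.78); total interest €89.97.
Payments saved = 34 − 9 = 25.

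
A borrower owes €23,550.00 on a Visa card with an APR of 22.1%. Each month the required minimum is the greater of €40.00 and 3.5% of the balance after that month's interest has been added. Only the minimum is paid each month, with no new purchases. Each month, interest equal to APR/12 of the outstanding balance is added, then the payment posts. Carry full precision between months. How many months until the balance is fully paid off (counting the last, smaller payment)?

215 months

Monthly rate r = 22.1%/12 = 1.84167% = 0.0184167.
While 3.5% of the post-interest balance exceeds €40.00, each month B ← (B·(1+r))·(1 − 0.035), i.e. B shrinks by the factor (1+r)·0.965 = 0.98277.
This holds for months 1–176. Entering month 177 the balance is €1,105.82; 3.5% of the post-interest balance is now below €40.00, so the flat €40.00 minimum applies from here.
From month 177 a fixed €40.00 at rate r clears €1,105.82 in 39 more payments. Total: 176 + 39 = 215 months.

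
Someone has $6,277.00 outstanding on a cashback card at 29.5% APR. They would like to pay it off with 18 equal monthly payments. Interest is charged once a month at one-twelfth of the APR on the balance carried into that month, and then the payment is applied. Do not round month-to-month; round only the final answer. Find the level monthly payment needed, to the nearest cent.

$435.75

Monthly rate r = 29.5%/12 = 2.45833% = 0.0245833.
Level-payment amortization: P = B₀·r / (1 − (1+r)^(−n)) = 6277.00·0.0245833 / (1 − 1.02458^(−18)).
Denominator 1 − (1+r)^(−18) = 0.354124466.
P = 154.31 / 0.354124466 ≈ 435.75.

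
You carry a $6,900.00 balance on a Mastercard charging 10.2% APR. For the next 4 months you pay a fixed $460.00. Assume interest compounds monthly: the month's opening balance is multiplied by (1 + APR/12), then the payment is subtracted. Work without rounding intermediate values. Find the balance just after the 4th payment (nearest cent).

Monthly rate r = 10.2%/12 = 0.85% = 0.0085.
Each month: B ← B·(1+r) − $460.00.
Month 1: interest $58.65; balance after payment $6,498.65.
Month 2: interest $55.24; balance after payment $6,093.89.
Month 3: interest $51.80; balance after payment $5,685.69.
Month 4: interest $48.33; balance after payment $5,274.01.

$5,274.01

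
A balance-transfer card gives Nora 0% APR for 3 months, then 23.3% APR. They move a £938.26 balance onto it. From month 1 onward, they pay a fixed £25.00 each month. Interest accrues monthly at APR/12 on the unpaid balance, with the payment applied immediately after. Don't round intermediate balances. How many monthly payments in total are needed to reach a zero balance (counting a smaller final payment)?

61 payments

Promo months 1–3 at r₀ = 0%/12 = 0; months 4+ at r₁ = 23.3%/12 = 0.0194167.
After month 3 (no interest yet): B = £938.26 − 3·£25.00 = £863.26.
Then at r₁ with £25.00/mo: n₂ = −ln(1 − r₁·B/P)/ln(1+r₁) ≈ 57.72 → 58 more payments.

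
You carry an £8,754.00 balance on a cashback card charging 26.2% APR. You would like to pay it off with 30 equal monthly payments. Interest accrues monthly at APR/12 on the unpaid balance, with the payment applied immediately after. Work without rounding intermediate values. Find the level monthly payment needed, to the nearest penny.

£400.79

Monthly rate r = 26.2%/12 = 2.18333% = 0.0218333.
Level-payment amortization: P = B₀·r / (1 − (1+r)^(−n)) = 8754.00·0.0218333 / (1 − 1.02183^(−30)).
Denominator 1 − (1+r)^(−30) = 0.476883971.
P = 191.129 / 0.476883971 ≈ 400.79.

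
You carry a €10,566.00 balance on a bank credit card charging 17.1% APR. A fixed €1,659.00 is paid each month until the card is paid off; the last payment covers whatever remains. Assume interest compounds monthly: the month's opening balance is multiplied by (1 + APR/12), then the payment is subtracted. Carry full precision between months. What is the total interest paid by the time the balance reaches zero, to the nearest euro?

Monthly rate r = 17.1%/12 = 1.425% = 0.01425.
Payoff takes n = ⌈−ln(1 − rB₀/P)/ln(1+r)⌉ = ⌈6.724⌉ = 7 payments; the last is €1,203.68.
Total paid = 6·€1,659.00 + €1,203.68 = €11,157.68.
Total interest = total paid − principal = €11,157.68 − €10,566.00 = €591.68.

€592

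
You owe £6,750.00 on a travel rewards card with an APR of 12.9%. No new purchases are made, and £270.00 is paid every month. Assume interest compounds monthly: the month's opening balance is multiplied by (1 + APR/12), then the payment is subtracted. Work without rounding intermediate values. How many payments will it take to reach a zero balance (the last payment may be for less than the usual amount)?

Monthly rate r = 12.9%/12 = 1.075% = 0.01075.
Recurrence: B ← B·(1+r) − £270.00.
Month 1: interest £72.56; balance after payment £6,552.56.
Month 2: interest £70.44; balance after payment £6,353.00.
Closed form: n = −ln(1 − rB₀/P)/ln(1+r) = −ln(0.73125)/ln(1.01075) ≈ 29.272, so the balance reaches zero during payment 30.

30 payments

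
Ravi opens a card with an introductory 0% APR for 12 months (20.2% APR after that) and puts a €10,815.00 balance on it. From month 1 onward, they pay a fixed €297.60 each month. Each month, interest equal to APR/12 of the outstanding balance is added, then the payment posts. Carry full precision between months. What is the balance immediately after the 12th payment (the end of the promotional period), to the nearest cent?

€7,243.80

Promo months 1–12 at r₀ = 0%/12 = 0; months 13+ at r₁ = 20.2%/12 = 0.0168333.
After month 12 (no interest yet): B = €10,815.00 − 12·€297.60 = €7,243.80.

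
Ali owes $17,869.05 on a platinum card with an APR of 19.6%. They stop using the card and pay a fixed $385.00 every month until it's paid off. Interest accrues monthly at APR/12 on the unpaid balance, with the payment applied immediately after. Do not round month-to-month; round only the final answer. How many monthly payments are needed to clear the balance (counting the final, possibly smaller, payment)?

Monthly rate r = 19.6%/12 = 1.63333% = 0.0163333.
Recurrence: B ← B·(1+r) − $385.00.
Month 1: interest $291.86; balance after payment $17,775.91.
Month 2: interest $290.34; balance after payment $17,681.25.
Closed form: n = −ln(1 − rB₀/P)/ln(1+r) = −ln(0.24192)/ln(1.01633) ≈ 87.595, so the balance reaches zero during payment 88.

88 payments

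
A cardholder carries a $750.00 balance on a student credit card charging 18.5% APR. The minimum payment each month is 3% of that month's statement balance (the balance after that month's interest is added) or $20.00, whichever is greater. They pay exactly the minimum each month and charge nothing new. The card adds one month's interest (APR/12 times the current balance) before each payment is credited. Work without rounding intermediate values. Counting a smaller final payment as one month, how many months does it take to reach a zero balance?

55 months

Monthly rate r = 18.5%/12 = 1.54167% = 0.0154167.
While 3% of the post-interest balance exceeds $20.00, each month B ← (B·(1+r))·(1 − 0.03), i.e. B shrinks by the factor (1+r)·0.97 = 0.98495.
This holds for months 1–9. Entering month 10 the balance is $654.34; 3% of the post-interest balance is now below $20.00, so the flat $20.00 minimum applies from here.
From month 10 a fixed $20.00 at rate r clears $654.34 in 46 more payments. Total: 9 + 46 = 55 months.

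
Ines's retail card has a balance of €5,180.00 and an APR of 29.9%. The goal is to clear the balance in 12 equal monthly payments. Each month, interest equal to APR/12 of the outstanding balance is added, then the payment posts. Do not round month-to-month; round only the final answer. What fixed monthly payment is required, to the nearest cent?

€504.73

Monthly rate r = 29.9%/12 = 2.49167% = 0.0249167.
Level-payment amortization: P = B₀·r / (1 − (1+r)^(−n)) = 5180.00·0.0249167 / (1 − 1.02492^(−12)).
Denominator 1 − (1+r)^(−12) = 0.255718311.
P = 129.068 / 0.255718311 ≈ 504.73.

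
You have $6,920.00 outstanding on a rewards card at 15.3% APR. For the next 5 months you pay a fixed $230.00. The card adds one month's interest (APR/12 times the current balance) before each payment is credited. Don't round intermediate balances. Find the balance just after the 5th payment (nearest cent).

Monthly rate r = 15.3%/12 = 1.275% = 0.01275.
Each month: B ← B·(1+r) − $230.00.
Month 1: interest $88.23; balance after payment $6,778.23.
Month 2: interest $86.42; balance after payment $6,634.65.
Month 3: interest $84.59; balance after payment $6,489.24.
Month 4: interest $82.74; balance after payment $6,341.98.
Month 5: interest $80.86; balance after payment $6,192.84.

$6,192.84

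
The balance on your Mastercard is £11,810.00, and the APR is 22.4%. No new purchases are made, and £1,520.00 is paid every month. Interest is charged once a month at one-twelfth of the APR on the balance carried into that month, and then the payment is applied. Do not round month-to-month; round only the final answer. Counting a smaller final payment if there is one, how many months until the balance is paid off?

9 payments

Monthly rate r = 22.4%/12 = 1.86667% = 0.0186667.
Recurrence: B ← B·(1+r) − £1,520.00.
Month 1: interest £220.45; balance after payment £10,510.45.
Month 2: interest £196.20; balance after payment £9,186.65.
Closed form: n = −ln(1 − rB₀/P)/ln(1+r) = −ln(0.85496)/ln(1.01867) ≈ 8.472, so the balance reaches zero during payment 9.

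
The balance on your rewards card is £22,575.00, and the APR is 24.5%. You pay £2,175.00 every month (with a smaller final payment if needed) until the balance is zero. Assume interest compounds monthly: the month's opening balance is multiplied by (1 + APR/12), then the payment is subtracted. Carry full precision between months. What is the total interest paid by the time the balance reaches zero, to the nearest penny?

Monthly rate r = 24.5%/12 = 2.04167% = 0.0204167.
Payoff takes n = ⌈−ln(1 − rB₀/P)/ln(1+r)⌉ = ⌈11.783⌉ = 12 payments; the last is £1,706.48.
Total paid = 11·£2,175.00 + £1,706.48 = £25,631.48.
Total interest = total paid − principal = £25,631.48 − £22,575.00 = £3,056.48.

£3,056.48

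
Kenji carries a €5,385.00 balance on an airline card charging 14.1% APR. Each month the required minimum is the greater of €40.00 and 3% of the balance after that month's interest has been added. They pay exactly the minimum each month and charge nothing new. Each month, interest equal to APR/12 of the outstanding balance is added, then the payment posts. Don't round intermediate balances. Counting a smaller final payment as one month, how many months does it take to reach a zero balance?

117 months

Monthly rate r = 14.1%/12 = 1.175% = 0.01175.
While 3% of the post-interest balance exceeds €40.00, each month B ← (B·(1+r))·(1 − 0.03), i.e. B shrinks by the factor (1+r)·0.97 = 0.9814.
This holds for months 1–75. Entering month 76 the balance is €1,316.91; 3% of the post-interest balance is now below €40.00, so the flat €40.00 minimum applies from here.
From month 76 a fixed €40.00 at rate r clears €1,316.91 in 42 more payments. Total: 75 + 42 = 117 months.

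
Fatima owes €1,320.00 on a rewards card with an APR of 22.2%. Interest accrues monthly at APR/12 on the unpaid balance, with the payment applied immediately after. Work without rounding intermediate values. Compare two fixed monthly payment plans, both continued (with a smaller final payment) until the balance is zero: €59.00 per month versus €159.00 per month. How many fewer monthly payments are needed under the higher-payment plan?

Monthly rate r = 22.2%/12 = 1.85% = 0.0185.
At €59.00/mo: n = ⌈−ln(1 − rB₀/P)/ln(1+r)⌉ = 30 payments (last €8.64); total interest = total paid − €1,320.00 = €399.64.
At €159.00/mo: 10 payments (last €15.45); total interest €126.45.
Payments saved = 30 − 10 = 20.

20 fewer payments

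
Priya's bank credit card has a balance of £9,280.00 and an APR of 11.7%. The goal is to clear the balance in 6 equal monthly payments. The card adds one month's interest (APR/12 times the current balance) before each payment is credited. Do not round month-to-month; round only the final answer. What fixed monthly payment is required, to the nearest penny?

Monthly rate r = 11.7%/12 = 0.975% = 0.00975.
Level-payment amortization: P = B₀·r / (1 − (1+r)^(−n)) = 9280.00·0.00975 / (1 − 1.00975^(−6)).
Denominator 1 − (1+r)^(−6) = 0.0565544748.
P = 90.48 / 0.0565544748 ≈ 1599.87.

£1,599.87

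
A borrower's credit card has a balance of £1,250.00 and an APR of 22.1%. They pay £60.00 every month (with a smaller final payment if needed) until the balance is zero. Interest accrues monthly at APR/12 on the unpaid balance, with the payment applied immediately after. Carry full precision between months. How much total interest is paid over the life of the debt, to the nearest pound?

£341

Monthly rate r = 22.1%/12 = 1.84167% = 0.0184167.
Payoff takes n = ⌈−ln(1 − rB₀/P)/ln(1+r)⌉ = ⌈26.521⌉ = 27 payments; the last is £31.41.
Total paid = 26·£60.00 + £31.41 = £1,591.41.
Total interest = total paid − principal = £1,591.41 − £1,250.00 = £341.41.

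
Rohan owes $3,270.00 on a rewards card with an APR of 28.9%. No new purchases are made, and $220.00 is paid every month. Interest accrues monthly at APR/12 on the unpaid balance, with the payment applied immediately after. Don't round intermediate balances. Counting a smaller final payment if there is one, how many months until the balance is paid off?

Monthly rate r = 28.9%/12 = 2.40833% = 0.0240833.
Recurrence: B ← B·(1+r) − $220.00.
Month 1: interest $78.75; balance after payment $3,128.75.
Month 2: interest $75.35; balance after payment $2,984.10.
Closed form: n = −ln(1 − rB₀/P)/ln(1+r) = −ln(0.64203)/ln(1.02408) ≈ 18.620, so the balance reaches zero during payment 19.

19 months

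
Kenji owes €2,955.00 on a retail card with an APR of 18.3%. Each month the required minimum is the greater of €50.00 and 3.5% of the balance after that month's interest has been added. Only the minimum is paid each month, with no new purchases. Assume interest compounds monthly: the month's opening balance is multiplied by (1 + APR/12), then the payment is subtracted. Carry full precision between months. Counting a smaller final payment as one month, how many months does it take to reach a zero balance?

Monthly rate r = 18.3%/12 = 1.525% = 0.01525.
While 3.5% of the post-interest balance exceeds €50.00, each month B ← (B·(1+r))·(1 − 0.035), i.e. B shrinks by the factor (1+r)·0.965 = 0.97972.
This holds for months 1–37. Entering month 38 the balance is €1,384.42; 3.5% of the post-interest balance is now below €50.00, so the flat €50.00 minimum applies from here.
From month 38 a fixed €50.00 at rate r clears €1,384.42 in 37 more payments. Total: 37 + 37 = 74 months.

74 months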